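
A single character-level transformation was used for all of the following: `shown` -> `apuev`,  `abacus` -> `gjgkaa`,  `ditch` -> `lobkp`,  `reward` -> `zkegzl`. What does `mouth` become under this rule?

uuabp

Two shifts are in play — +6 for a/e/i/o/u, +8 for every other letter.
For mouth: m(cons)+8=u, o(vowel)+6=u, u(vowel)+6=a, t(cons)+8=b, h(cons)+8=p.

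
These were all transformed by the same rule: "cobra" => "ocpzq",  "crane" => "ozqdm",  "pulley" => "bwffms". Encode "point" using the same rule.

bcidx

Each letter's alphabet position (a=0..z=25) is mapped through 25·x+16 mod 26 — an affine cipher.
On point: p(15)→25·15+16≡1=b; o(14)→25·14+16≡2=c; i(8)→25·8+16≡8=i; n(13)→25·13+16≡3=d; t(19)→25·19+16≡23=x (all mod 26).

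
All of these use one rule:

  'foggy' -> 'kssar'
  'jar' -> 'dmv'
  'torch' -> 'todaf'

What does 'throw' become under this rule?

iadtf

The output letters match the input read backwards, each shifted +12: foggy reversed is yggof. The word is reversed, then every letter is shifted forward by 12.
For throw: reverse → worht; then shift: w+12=i, o+12=a, r+12=d, h+12=t, t+12=f.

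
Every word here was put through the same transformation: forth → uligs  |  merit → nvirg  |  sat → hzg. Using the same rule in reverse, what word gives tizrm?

Letters are reflected about the middle of the alphabet (position → 25−position): Atbash.
Undoing it on tizrm: t↔g, i↔r, z↔a, r↔i, m↔n.

grain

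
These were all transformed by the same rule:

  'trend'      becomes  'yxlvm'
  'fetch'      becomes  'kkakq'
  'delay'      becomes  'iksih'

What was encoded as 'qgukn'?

Letter i (0-indexed) is shifted by i+5, so successive shifts are 5, 6, 7, ….
Undoing it on qgukn: q−5=l, g−6=a, u−7=n, k−8=c, n−9=e.

lance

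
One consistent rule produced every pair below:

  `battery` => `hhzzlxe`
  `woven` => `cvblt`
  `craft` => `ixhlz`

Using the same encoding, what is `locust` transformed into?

rvibyz

The rule splits by letter class: vowels +7, consonants +6.
For locust: l(cons)+6=r, o(vowel)+7=v, c(cons)+6=i, u(vowel)+7=b, s(cons)+6=y, t(cons)+6=z.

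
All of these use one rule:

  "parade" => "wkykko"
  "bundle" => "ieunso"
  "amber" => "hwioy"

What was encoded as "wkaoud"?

Shifts by position in parade: pos 0: p→w (+7), pos 1: a→k (+10), pos 2: r→y (+7), pos 3: a→k (+10) — repeating every 2. The shifts repeat in a cycle of length 2: positions 0,1,… shift by +7, +10, then the pattern repeats.
Reversing it on wkaoud: w−7=p, k−10=a, a−7=t, o−10=e, u−7=n, d−10=t.

patent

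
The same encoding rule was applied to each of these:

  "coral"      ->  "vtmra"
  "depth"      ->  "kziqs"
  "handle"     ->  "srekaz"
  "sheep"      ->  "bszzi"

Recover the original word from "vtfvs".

couch

c(2)→v(21) and o(14)→t(19) fit y≡15x+17 (mod 26); the inverse of 15 mod 26 is 7. This is an affine cipher: with a=0,…,z=25, each position x becomes (15x+17) mod 26.
Reversing it on vtfvs: v(21)→7·(21−17)≡2=c; t(19)→7·(19−17)≡14=o; f(5)→7·(5−17)≡20=u; v(21)→7·(21−17)≡2=c; s(18)→7·(18−17)≡7=h (all mod 26).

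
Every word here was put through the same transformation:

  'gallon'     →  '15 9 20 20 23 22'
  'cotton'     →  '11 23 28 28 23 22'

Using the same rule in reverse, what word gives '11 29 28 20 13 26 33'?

g is letter #7 and maps to 15: an offset of 8. The number is (letter's place in the alphabet, a=1) + 8.
Undoing it on 11 29 28 20 13 26 33: 11→(11−8)÷1=3=c, 29→(29−8)÷1=21=u, 28→(28−8)÷1=20=t, 20→(20−8)÷1=12=l, 13→(13−8)÷1=5=e, 26→(26−8)÷1=18=r, 33→(33−8)÷1=25=y.

cutlery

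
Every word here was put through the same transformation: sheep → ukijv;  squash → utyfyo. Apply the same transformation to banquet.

In sheep: s→u is +2, h→k is +3, e→i is +4, e→j is +5 — the shift increases by 1 each position. The shift increases by 1 at each position, starting from +2: 2, 3, 4, ….
On banquet: b+2=d, a+3=d, n+4=r, q+5=v, u+6=a, e+7=l, t+8=b.

ddrvalb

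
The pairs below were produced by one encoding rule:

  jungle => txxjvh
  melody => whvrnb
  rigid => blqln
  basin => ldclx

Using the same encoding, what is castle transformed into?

The shifts repeat in a cycle of length 2: positions 0,1,… shift by +10, +3, then the pattern repeats.
On castle: c+10=m, a+3=d, s+10=c, t+3=w, l+10=v, e+3=h.

mdcwvh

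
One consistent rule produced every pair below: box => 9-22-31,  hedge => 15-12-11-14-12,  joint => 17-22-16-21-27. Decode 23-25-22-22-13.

The number is (letter's place in the alphabet, a=1) + 7.
Reversing it on 23-25-22-22-13: 23→(23−7)÷1=16=p, 25→(25−7)÷1=18=r, 22→(22−7)÷1=15=o, 22→(22−7)÷1=15=o, 13→(13−7)÷1=6=f.

proof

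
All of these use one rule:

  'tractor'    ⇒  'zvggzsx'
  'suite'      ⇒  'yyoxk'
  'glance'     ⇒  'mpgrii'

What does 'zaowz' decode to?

twist

A repeating key of period 2 is used — shifts +6, +4 over and over.
Undoing it on zaowz: z−6=t, a−4=w, o−6=i, w−4=s, z−6=t.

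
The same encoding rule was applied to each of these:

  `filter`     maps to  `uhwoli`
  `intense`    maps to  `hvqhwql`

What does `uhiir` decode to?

offer

The output letters match the input read backwards, each shifted +3: filter reversed is retlif. Read the word backwards and shift each letter +3.
Undoing it on uhiir: shift back: u−3=r, h−3=e, i−3=f, i−3=f, r−3=o → reffo; then reverse → offer.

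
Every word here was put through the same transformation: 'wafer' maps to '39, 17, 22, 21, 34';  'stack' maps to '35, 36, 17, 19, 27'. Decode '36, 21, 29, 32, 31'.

w is letter #23 and maps to 39: an offset of 16. Each letter is replaced by its alphabet position (a=1..z=26) + 16.
Reversing it on 36, 21, 29, 32, 31: 36→(36−16)÷1=20=t, 21→(21−16)÷1=5=e, 29→(29−16)÷1=13=m, 32→(32−16)÷1=16=p, 31→(31−16)÷1=15=o.

tempo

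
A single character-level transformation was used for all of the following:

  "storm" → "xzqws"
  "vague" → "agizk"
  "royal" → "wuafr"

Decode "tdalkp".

The shifts repeat in a cycle of length 3: positions 0,1,… shift by +5, +6, +2, then the pattern repeats.
Undoing it on tdalkp: t−5=o, d−6=x, a−2=y, l−5=g, k−6=e, p−2=n.

oxygen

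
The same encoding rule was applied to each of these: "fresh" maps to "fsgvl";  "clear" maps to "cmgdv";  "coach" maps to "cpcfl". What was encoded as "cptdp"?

In fresh: f→f is +0, r→s is +1, e→g is +2, s→v is +3 — the shift increases by 1 each position. The shift increases by 1 at each position, starting from +0: 0, 1, 2, ….
Decoding cptdp: c−0=c, p−1=o, t−2=r, d−3=a, p−4=l.

coral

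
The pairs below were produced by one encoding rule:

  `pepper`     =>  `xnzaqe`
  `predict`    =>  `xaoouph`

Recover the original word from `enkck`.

weary

Letter i (0-indexed) is shifted by i+8, so successive shifts are 8, 9, 10, ….
Reversing it on enkck: e−8=w, n−9=e, k−10=a, c−11=r, k−12=y.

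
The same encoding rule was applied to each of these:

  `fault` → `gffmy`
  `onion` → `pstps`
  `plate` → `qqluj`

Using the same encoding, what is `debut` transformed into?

Shifts by position in fault: pos 0: f→g (+1), pos 1: a→f (+5), pos 2: u→f (+11), pos 3: l→m (+1), pos 4: t→y (+5) — repeating every 3. The shifts repeat in a cycle of length 3: positions 0,1,… shift by +1, +5, +11, then the pattern repeats.
For debut: d+1=e, e+5=j, b+11=m, u+1=v, t+5=y.

ejmvy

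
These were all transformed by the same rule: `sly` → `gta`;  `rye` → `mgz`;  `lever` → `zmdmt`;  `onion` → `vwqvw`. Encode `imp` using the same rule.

The output letters match the input read backwards, each shifted +8: sly reversed is yls. Two steps: reverse the string, then apply a Caesar shift of +8.
On imp: reverse → pmi; then shift: p+8=x, m+8=u, i+8=q.

xuq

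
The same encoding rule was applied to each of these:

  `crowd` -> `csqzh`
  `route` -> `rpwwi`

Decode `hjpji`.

hinge

Letter i (0-indexed) is shifted by i+0, so successive shifts are 0, 1, 2, ….
Undoing it on hjpji: h−0=h, j−1=i, p−2=n, j−3=g, i−4=e.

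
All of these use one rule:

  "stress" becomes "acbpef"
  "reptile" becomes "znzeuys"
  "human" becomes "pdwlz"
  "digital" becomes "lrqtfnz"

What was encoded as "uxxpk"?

In stress: s→a is +8, t→c is +9, r→b is +10, e→p is +11 — the shift increases by 1 each position. The shift increases by 1 at each position, starting from +8: 8, 9, 10, ….
Reversing it on uxxpk: u−8=m, x−9=o, x−10=n, p−11=e, k−12=y.

money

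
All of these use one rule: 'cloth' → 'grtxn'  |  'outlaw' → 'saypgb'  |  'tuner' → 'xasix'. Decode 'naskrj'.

jungle

Shifts by position in cloth: pos 0: c→g (+4), pos 1: l→r (+6), pos 2: o→t (+5), pos 3: t→x (+4), pos 4: h→n (+6) — repeating every 3. The shifts repeat in a cycle of length 3: positions 0,1,… shift by +4, +6, +5, then the pattern repeats.
Decoding naskrj: n−4=j, a−6=u, s−5=n, k−4=g, r−6=l, j−5=e.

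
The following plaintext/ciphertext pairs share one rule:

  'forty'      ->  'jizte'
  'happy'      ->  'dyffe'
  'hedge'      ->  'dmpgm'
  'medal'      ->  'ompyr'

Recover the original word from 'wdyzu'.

f(5)→j(9) and o(14)→i(8) fit y≡23x+24 (mod 26); the inverse of 23 mod 26 is 17. This is an affine cipher: with a=0,…,z=25, each position x becomes (23x+24) mod 26.
Reversing it on wdyzu: w(22)→17·(22−24)≡18=s; d(3)→17·(3−24)≡7=h; y(24)→17·(24−24)≡0=a; z(25)→17·(25−24)≡17=r; u(20)→17·(20−24)≡10=k (all mod 26).

shark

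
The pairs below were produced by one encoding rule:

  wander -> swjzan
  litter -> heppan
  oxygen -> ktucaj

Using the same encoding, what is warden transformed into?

Compare letters: w→s is +22, a→w is +22, n→j is +22 — a constant shift. It's a constant shift of +22 (ROT22).
On warden: w+22=s, a+22=w, r+22=n, d+22=z, e+22=a, n+22=j.

swnzaj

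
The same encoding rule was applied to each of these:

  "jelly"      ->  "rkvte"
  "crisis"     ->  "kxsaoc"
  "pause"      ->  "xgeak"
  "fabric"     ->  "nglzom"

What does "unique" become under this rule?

ctsyao

Shifts by position in jelly: pos 0: j→r (+8), pos 1: e→k (+6), pos 2: l→v (+10), pos 3: l→t (+8), pos 4: y→e (+6) — repeating every 3. The shifts repeat in a cycle of length 3: positions 0,1,… shift by +8, +6, +10, then the pattern repeats.
Applying it to unique: u+8=c, n+6=t, i+10=s, q+8=y, u+6=a, e+10=o.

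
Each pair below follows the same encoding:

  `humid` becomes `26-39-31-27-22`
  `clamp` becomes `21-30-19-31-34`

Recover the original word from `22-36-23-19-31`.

dream

h is letter #8 and maps to 26: an offset of 18. The number is (letter's place in the alphabet, a=1) + 18.
Undoing it on 22-36-23-19-31: 22→(22−18)÷1=4=d, 36→(36−18)÷1=18=r, 23→(23−18)÷1=5=e, 19→(19−18)÷1=1=a, 31→(31−18)÷1=13=m.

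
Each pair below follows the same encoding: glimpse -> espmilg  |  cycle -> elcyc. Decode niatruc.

curtain

The output letters match the input read backwards: glimpse reversed is espmilg. The word is simply reversed.
Reversing it on niatruc: then reverse → curtain.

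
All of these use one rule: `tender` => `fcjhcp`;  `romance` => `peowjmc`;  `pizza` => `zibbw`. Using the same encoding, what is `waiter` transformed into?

qwifcp

t(19)→f(5) and e(4)→c(2) fit y≡21x+22 (mod 26); the inverse of 21 mod 26 is 5. Each letter's alphabet position (a=0..z=25) is mapped through 21·x+22 mod 26 — an affine cipher.
Applying it to waiter: w(22)→21·22+22≡16=q; a(0)→21·0+22≡22=w; i(8)→21·8+22≡8=i; t(19)→21·19+22≡5=f; e(4)→21·4+22≡2=c; r(17)→21·17+22≡15=p (all mod 26).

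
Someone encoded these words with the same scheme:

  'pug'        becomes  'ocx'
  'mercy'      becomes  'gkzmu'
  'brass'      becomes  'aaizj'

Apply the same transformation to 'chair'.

The output letters match the input read backwards, each shifted +8: pug reversed is gup. Read the word backwards and shift each letter +8.
On chair: reverse → riahc; then shift: r+8=z, i+8=q, a+8=i, h+8=p, c+8=k.

zqipk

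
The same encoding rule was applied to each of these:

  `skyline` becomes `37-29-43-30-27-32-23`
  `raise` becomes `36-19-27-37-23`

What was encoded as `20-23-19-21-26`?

s is letter #19 and maps to 37: an offset of 18. The number is (letter's place in the alphabet, a=1) + 18.
Reversing it on 20-23-19-21-26: 20→(20−18)÷1=2=b, 23→(23−18)÷1=5=e, 19→(19−18)÷1=1=a, 21→(21−18)÷1=3=c, 26→(26−18)÷1=8=h.

beach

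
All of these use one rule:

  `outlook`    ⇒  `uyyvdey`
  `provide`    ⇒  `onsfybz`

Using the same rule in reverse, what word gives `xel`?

The output letters match the input read backwards, each shifted +10: outlook reversed is kooltuo. Two steps: reverse the string, then apply a Caesar shift of +10.
Decoding xel: shift back: x−10=n, e−10=u, l−10=b → nub; then reverse → bun.

bun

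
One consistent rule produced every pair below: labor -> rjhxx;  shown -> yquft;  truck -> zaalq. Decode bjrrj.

valid

Shifts by position in labor: pos 0: l→r (+6), pos 1: a→j (+9), pos 2: b→h (+6), pos 3: o→x (+9) — repeating every 2. It's a Vigenère-style cipher with numeric key [6,9]: position i shifts by key[i mod 2].
Undoing it on bjrrj: b−6=v, j−9=a, r−6=l, r−9=i, j−6=d.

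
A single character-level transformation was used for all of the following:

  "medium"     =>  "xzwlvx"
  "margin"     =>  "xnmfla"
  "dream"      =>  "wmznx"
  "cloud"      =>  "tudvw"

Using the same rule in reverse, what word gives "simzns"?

threat

m(12)→x(23) and e(4)→z(25) fit y≡3x+13 (mod 26); the inverse of 3 mod 26 is 9. This is an affine cipher: with a=0,…,z=25, each position x becomes (3x+13) mod 26.
Reversing it on simzns: s(18)→9·(18−13)≡19=t; i(8)→9·(8−13)≡7=h; m(12)→9·(12−13)≡17=r; z(25)→9·(25−13)≡4=e; n(13)→9·(13−13)≡0=a; s(18)→9·(18−13)≡19=t (all mod 26).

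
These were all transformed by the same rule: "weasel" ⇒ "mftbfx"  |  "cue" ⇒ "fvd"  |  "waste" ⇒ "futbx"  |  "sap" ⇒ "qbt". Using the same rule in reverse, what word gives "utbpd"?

The output letters match the input read backwards, each shifted +1: weasel reversed is lesaew. Two steps: reverse the string, then apply a Caesar shift of +1.
Undoing it on utbpd: shift back: u−1=t, t−1=s, b−1=a, p−1=o, d−1=c → tsaoc; then reverse → coast.

coast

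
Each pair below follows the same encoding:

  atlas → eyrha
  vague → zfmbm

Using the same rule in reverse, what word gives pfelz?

Each letter shifts forward by (position + 4), i.e. 4, 5, 6, … — the shift grows by one for each successive letter.
Undoing it on pfelz: p−4=l, f−5=a, e−6=y, l−7=e, z−8=r.

layer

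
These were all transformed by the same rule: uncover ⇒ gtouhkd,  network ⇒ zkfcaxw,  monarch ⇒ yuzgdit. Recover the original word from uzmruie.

Shifts by position in uncover: pos 0: u→g (+12), pos 1: n→t (+6), pos 2: c→o (+12), pos 3: o→u (+6) — repeating every 2. A repeating key of period 2 is used — shifts +12, +6 over and over.
Decoding uzmruie: u−12=i, z−6=t, m−12=a, r−6=l, u−12=i, i−6=c, e−12=s.

italics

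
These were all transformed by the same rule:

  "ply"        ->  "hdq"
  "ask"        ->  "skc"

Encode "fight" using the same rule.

xayzl

Every letter moves 18 places later in the alphabet, wrapping around z→a.
Applying it to fight: f+18=x, i+18=a, g+18=y, h+18=z, t+18=l.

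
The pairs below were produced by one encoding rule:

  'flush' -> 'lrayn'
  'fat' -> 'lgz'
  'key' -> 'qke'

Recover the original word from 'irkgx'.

Compare letters: f→l is +6, l→r is +6, u→a is +6 — a constant shift. This is a Caesar cipher with shift 6.
Reversing it on irkgx: i−6=c, r−6=l, k−6=e, g−6=a, x−6=r.

clear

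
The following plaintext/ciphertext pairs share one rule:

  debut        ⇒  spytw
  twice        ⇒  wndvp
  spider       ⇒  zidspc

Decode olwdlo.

notion

d(3)→s(18) and e(4)→p(15) fit y≡23x+1 (mod 26); the inverse of 23 mod 26 is 17. Treating letters as 0–25, the rule is x ↦ 23x + 1 (mod 26).
Reversing it on olwdlo: o(14)→17·(14−1)≡13=n; l(11)→17·(11−1)≡14=o; w(22)→17·(22−1)≡19=t; d(3)→17·(3−1)≡8=i; l(11)→17·(11−1)≡14=o; o(14)→17·(14−1)≡13=n (all mod 26).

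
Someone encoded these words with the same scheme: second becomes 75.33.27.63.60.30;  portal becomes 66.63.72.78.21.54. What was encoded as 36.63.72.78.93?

forty

s(#19)→75 and e(#5)→33: differences scale by 3, so n = 3·pos + 18. With a=1..z=26, the number is 3·pos + 18.
Reversing it on 36.63.72.78.93: 36→(36−18)÷3=6=f, 63→(63−18)÷3=15=o, 72→(72−18)÷3=18=r, 78→(78−18)÷3=20=t, 93→(93−18)÷3=25=y.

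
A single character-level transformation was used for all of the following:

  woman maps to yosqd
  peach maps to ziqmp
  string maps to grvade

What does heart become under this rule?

w(22)→y(24) and o(14)→o(14) fit y≡11x+16 (mod 26); the inverse of 11 mod 26 is 19. This is an affine cipher: with a=0,…,z=25, each position x becomes (11x+16) mod 26.
For heart: h(7)→11·7+16≡15=p; e(4)→11·4+16≡8=i; a(0)→11·0+16≡16=q; r(17)→11·17+16≡21=v; t(19)→11·19+16≡17=r (all mod 26).

piqvr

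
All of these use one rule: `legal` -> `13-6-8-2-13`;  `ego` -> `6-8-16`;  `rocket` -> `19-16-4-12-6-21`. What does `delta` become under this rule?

5-6-13-21-2

l is letter #12 and maps to 13: an offset of 1. Each letter is replaced by its alphabet position (a=1..z=26) + 1.
Applying it to delta: d=4→5, e=5→6, l=12→13, t=20→21, a=1→2.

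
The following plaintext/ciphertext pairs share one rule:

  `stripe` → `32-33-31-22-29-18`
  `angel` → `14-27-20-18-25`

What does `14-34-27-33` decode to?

aunt

s is letter #19 and maps to 32: an offset of 13. Letters become their 1-based position plus 13 (so a→14, b→15, …).
Undoing it on 14-34-27-33: 14→(14−13)÷1=1=a, 34→(34−13)÷1=21=u, 27→(27−13)÷1=14=n, 33→(33−13)÷1=20=t.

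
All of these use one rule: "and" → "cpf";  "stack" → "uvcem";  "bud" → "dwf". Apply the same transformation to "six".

ukz

Every letter moves 2 places later in the alphabet, wrapping around z→a.
On six: s+2=u, i+2=k, x+2=z.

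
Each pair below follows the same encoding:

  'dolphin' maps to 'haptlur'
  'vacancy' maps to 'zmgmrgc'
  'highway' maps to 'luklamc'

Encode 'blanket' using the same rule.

The shift depends on letter class: consonant d→h is +4, but vowel o→a is +12. Vowels shift forward by 12 and consonants shift forward by 4.
For blanket: b(cons)+4=f, l(cons)+4=p, a(vowel)+12=m, n(cons)+4=r, k(cons)+4=o, e(vowel)+12=q, t(cons)+4=x.

fpmroqx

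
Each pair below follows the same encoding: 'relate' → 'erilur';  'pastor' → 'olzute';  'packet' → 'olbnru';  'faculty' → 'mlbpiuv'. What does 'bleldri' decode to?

caramel

This is an affine cipher: with a=0,…,z=25, each position x becomes (21x+11) mod 26.
Undoing it on bleldri: b(1)→5·(1−11)≡2=c; l(11)→5·(11−11)≡0=a; e(4)→5·(4−11)≡17=r; l(11)→5·(11−11)≡0=a; d(3)→5·(3−11)≡12=m; r(17)→5·(17−11)≡4=e; i(8)→5·(8−11)≡11=l (all mod 26).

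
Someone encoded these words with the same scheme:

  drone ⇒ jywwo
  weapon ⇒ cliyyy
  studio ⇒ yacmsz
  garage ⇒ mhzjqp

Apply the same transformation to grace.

In drone: d→j is +6, r→y is +7, o→w is +8, n→w is +9 — the shift increases by 1 each position. Letter i (0-indexed) is shifted by i+6, so successive shifts are 6, 7, 8, ….
On grace: g+6=m, r+7=y, a+8=i, c+9=l, e+10=o.

myilo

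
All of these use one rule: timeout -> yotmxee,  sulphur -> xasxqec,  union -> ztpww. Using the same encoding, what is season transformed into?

xkhaxx

In timeout: t→y is +5, i→o is +6, m→t is +7, e→m is +8 — the shift increases by 1 each position. The shift increases by 1 at each position, starting from +5: 5, 6, 7, ….
Applying it to season: s+5=x, e+6=k, a+7=h, s+8=a, o+9=x, n+10=x.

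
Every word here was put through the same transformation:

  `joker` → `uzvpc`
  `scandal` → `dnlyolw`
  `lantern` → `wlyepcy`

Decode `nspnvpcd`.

checkers

It's a constant shift of +11 (ROT11).
Decoding nspnvpcd: n−11=c, s−11=h, p−11=e, n−11=c, v−11=k, p−11=e, c−11=r, d−11=s.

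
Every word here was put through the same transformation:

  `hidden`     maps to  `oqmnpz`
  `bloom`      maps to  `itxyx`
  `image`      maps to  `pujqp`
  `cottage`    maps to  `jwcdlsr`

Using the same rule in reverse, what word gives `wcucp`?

pulse

In hidden: h→o is +7, i→q is +8, d→m is +9, d→n is +10 — the shift increases by 1 each position. Letter i (0-indexed) is shifted by i+7, so successive shifts are 7, 8, 9, ….
Undoing it on wcucp: w−7=p, c−8=u, u−9=l, c−10=s, p−11=e.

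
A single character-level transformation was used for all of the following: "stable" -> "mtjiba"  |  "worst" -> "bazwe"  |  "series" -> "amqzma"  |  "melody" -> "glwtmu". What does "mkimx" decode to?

peace

The output letters match the input read backwards, each shifted +8: stable reversed is elbats. Read the word backwards and shift each letter +8.
Undoing it on mkimx: shift back: m−8=e, k−8=c, i−8=a, m−8=e, x−8=p → ecaep; then reverse → peace.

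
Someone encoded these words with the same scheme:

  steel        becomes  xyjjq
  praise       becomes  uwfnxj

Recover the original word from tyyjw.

Compare letters: s→x is +5, t→y is +5, e→j is +5 — a constant shift. Every letter moves 5 places later in the alphabet, wrapping around z→a.
Reversing it on tyyjw: t−5=o, y−5=t, y−5=t, j−5=e, w−5=r.

otter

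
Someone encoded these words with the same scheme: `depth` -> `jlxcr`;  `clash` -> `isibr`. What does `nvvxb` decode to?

In depth: d→j is +6, e→l is +7, p→x is +8, t→c is +9 — the shift increases by 1 each position. The shift increases by 1 at each position, starting from +6: 6, 7, 8, ….
Reversing it on nvvxb: n−6=h, v−7=o, v−8=n, x−9=o, b−10=r.

honor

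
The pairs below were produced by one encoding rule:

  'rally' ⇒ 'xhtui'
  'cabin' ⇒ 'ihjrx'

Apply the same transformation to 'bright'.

hyqpre

In rally: r→x is +6, a→h is +7, l→t is +8, l→u is +9 — the shift increases by 1 each position. Each letter shifts forward by (position + 6), i.e. 6, 7, 8, … — the shift grows by one for each successive letter.
On bright: b+6=h, r+7=y, i+8=q, g+9=p, h+10=r, t+11=e.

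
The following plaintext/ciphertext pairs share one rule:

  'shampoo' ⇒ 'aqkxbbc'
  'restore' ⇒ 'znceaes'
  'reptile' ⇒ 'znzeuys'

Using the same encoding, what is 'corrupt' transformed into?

In shampoo: s→a is +8, h→q is +9, a→k is +10, m→x is +11 — the shift increases by 1 each position. The shift increases by 1 at each position, starting from +8: 8, 9, 10, ….
On corrupt: c+8=k, o+9=x, r+10=b, r+11=c, u+12=g, p+13=c, t+14=h.

kxbcgch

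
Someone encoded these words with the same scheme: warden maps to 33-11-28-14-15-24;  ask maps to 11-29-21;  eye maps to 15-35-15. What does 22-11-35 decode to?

lay

w is letter #23 and maps to 33: an offset of 10. Each letter is replaced by its alphabet position (a=1..z=26) + 10.
Decoding 22-11-35: 22→(22−10)÷1=12=l, 11→(11−10)÷1=1=a, 35→(35−10)÷1=25=y.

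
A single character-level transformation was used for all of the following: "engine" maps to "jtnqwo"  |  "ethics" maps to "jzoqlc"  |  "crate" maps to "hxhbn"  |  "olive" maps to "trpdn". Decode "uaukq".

In engine: e→j is +5, n→t is +6, g→n is +7, i→q is +8 — the shift increases by 1 each position. The shift increases by 1 at each position, starting from +5: 5, 6, 7, ….
Decoding uaukq: u−5=p, a−6=u, u−7=n, k−8=c, q−9=h.

punch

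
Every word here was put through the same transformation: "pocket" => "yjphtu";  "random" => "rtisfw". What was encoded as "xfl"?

The output letters match the input read backwards, each shifted +5: pocket reversed is tekcop. The word is reversed, then every letter is shifted forward by 5.
Reversing it on xfl: shift back: x−5=s, f−5=a, l−5=g → sag; then reverse → gas.

gas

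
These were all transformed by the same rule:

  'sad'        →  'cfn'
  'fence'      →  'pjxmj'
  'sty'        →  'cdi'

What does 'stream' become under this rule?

The rule splits by letter class: vowels +5, consonants +10.
For stream: s(cons)+10=c, t(cons)+10=d, r(cons)+10=b, e(vowel)+5=j, a(vowel)+5=f, m(cons)+10=w.

cdbjfw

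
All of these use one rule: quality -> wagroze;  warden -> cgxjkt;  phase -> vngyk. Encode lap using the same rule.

rgv

Compare letters: q→w is +6, u→a is +6, a→g is +6 — a constant shift. Every letter moves 6 places later in the alphabet, wrapping around z→a.
Applying it to lap: l+6=r, a+6=g, p+6=v.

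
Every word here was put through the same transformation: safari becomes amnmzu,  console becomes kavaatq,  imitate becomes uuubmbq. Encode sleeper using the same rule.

atqqxqz

Vowels shift forward by 12 and consonants shift forward by 8.
On sleeper: s(cons)+8=a, l(cons)+8=t, e(vowel)+12=q, e(vowel)+12=q, p(cons)+8=x, e(vowel)+12=q, r(cons)+8=z.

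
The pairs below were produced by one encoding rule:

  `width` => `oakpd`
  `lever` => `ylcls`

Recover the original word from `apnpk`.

digit

The output letters match the input read backwards, each shifted +7: width reversed is htdiw. Two steps: reverse the string, then apply a Caesar shift of +7.
Decoding apnpk: shift back: a−7=t, p−7=i, n−7=g, p−7=i, k−7=d → tigid; then reverse → digit.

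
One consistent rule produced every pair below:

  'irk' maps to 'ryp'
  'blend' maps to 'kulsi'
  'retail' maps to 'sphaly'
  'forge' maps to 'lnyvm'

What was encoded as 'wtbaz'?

stump

The output letters match the input read backwards, each shifted +7: irk reversed is kri. Read the word backwards and shift each letter +7.
Decoding wtbaz: shift back: w−7=p, t−7=m, b−7=u, a−7=t, z−7=s → pmuts; then reverse → stump.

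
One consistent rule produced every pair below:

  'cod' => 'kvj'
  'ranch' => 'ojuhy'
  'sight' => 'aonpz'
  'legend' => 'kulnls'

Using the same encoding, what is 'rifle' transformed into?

Two steps: reverse the string, then apply a Caesar shift of +7.
Applying it to rifle: reverse → elfir; then shift: e+7=l, l+7=s, f+7=m, i+7=p, r+7=y.

lsmpy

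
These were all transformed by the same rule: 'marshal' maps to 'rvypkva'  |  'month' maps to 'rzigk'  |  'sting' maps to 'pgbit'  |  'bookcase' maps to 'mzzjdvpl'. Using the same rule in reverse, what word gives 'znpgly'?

oyster

Treating letters as 0–25, the rule is x ↦ 17x + 21 (mod 26).
Undoing it on znpgly: z(25)→23·(25−21)≡14=o; n(13)→23·(13−21)≡24=y; p(15)→23·(15−21)≡18=s; g(6)→23·(6−21)≡19=t; l(11)→23·(11−21)≡4=e; y(24)→23·(24−21)≡17=r (all mod 26).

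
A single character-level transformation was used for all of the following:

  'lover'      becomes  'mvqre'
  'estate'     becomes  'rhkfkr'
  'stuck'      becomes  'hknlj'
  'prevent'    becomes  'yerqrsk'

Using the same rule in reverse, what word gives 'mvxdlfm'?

Treating letters as 0–25, the rule is x ↦ 3x + 5 (mod 26).
Undoing it on mvxdlfm: m(12)→9·(12−5)≡11=l; v(21)→9·(21−5)≡14=o; x(23)→9·(23−5)≡6=g; d(3)→9·(3−5)≡8=i; l(11)→9·(11−5)≡2=c; f(5)→9·(5−5)≡0=a; m(12)→9·(12−5)≡11=l (all mod 26).

logical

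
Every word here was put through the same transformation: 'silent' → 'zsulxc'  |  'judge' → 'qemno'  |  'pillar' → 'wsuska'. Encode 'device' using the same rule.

Shifts by position in silent: pos 0: s→z (+7), pos 1: i→s (+10), pos 2: l→u (+9), pos 3: e→l (+7), pos 4: n→x (+10), pos 5: t→c (+9) — repeating every 3. The shifts repeat in a cycle of length 3: positions 0,1,… shift by +7, +10, +9, then the pattern repeats.
For device: d+7=k, e+10=o, v+9=e, i+7=p, c+10=m, e+9=n.

koepmn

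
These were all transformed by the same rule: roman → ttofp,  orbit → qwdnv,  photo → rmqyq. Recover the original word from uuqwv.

sport

It's a Vigenère-style cipher with numeric key [2,5]: position i shifts by key[i mod 2].
Reversing it on uuqwv: u−2=s, u−5=p, q−2=o, w−5=r, v−2=t.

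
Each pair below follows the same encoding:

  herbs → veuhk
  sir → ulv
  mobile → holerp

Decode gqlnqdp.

mankind

The output letters match the input read backwards, each shifted +3: herbs reversed is sbreh. The word is reversed, then every letter is shifted forward by 3.
Undoing it on gqlnqdp: shift back: g−3=d, q−3=n, l−3=i, n−3=k, q−3=n, d−3=a, p−3=m → dniknam; then reverse → mankind.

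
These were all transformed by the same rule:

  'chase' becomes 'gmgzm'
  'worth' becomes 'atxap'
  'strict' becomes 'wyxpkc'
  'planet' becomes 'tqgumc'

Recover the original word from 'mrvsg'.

Each letter shifts forward by (position + 4), i.e. 4, 5, 6, … — the shift grows by one for each successive letter.
Undoing it on mrvsg: m−4=i, r−5=m, v−6=p, s−7=l, g−8=y.

imply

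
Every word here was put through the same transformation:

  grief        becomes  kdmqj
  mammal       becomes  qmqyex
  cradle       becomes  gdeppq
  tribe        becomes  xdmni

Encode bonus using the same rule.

Shifts by position in grief: pos 0: g→k (+4), pos 1: r→d (+12), pos 2: i→m (+4), pos 3: e→q (+12) — repeating every 2. It's a Vigenère-style cipher with numeric key [4,12]: position i shifts by key[i mod 2].
On bonus: b+4=f, o+12=a, n+4=r, u+12=g, s+4=w.

fargw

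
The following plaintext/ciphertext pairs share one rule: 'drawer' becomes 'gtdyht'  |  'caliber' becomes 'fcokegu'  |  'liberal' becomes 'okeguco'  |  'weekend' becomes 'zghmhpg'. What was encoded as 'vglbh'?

seize

Shifts by position in drawer: pos 0: d→g (+3), pos 1: r→t (+2), pos 2: a→d (+3), pos 3: w→y (+2) — repeating every 2. It's a Vigenère-style cipher with numeric key [3,2]: position i shifts by key[i mod 2].
Reversing it on vglbh: v−3=s, g−2=e, l−3=i, b−2=z, h−3=e.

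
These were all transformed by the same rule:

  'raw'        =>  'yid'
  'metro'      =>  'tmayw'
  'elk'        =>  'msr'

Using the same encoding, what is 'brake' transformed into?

iyirm

The shift depends on letter class: consonant r→y is +7, but vowel a→i is +8. Two shifts are in play — +8 for a/e/i/o/u, +7 for every other letter.
Applying it to brake: b(cons)+7=i, r(cons)+7=y, a(vowel)+8=i, k(cons)+7=r, e(vowel)+8=m.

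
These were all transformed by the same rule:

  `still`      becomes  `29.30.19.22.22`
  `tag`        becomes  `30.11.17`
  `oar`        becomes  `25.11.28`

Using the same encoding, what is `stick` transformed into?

29.30.19.13.21

s is letter #19 and maps to 29: an offset of 10. The number is (letter's place in the alphabet, a=1) + 10.
Applying it to stick: s=19→29, t=20→30, i=9→19, c=3→13, k=11→21.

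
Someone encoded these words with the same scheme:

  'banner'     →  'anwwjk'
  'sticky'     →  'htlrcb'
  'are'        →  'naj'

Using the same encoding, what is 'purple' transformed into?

nuyady

The word is reversed, then every letter is shifted forward by 9.
For purple: reverse → elprup; then shift: e+9=n, l+9=u, p+9=y, r+9=a, u+9=d, p+9=y.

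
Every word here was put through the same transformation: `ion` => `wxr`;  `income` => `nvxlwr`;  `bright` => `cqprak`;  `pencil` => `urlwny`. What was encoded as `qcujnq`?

Read the word backwards and shift each letter +9.
Undoing it on qcujnq: shift back: q−9=h, c−9=t, u−9=l, j−9=a, n−9=e, q−9=h → htlaeh; then reverse → health.

health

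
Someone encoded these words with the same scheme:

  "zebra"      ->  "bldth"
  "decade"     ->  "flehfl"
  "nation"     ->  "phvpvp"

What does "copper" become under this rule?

The shift depends on letter class: consonant z→b is +2, but vowel e→l is +7. The rule splits by letter class: vowels +7, consonants +2.
Applying it to copper: c(cons)+2=e, o(vowel)+7=v, p(cons)+2=r, p(cons)+2=r, e(vowel)+7=l, r(cons)+2=t.

evrrlt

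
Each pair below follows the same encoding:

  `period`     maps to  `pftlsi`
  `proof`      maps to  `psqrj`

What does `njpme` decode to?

In period: p→p is +0, e→f is +1, r→t is +2, i→l is +3 — the shift increases by 1 each position. Letter i (0-indexed) is shifted by i+0, so successive shifts are 0, 1, 2, ….
Reversing it on njpme: n−0=n, j−1=i, p−2=n, m−3=j, e−4=a.

ninja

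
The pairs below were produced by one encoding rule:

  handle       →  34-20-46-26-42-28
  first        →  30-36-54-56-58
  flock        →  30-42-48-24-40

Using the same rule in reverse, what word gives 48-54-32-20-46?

h(#8)→34 and a(#1)→20: differences scale by 2, so n = 2·pos + 18. Each letter becomes 2×(its alphabet position, a=1..z=26) + 18.
Undoing it on 48-54-32-20-46: 48→(48−18)÷2=15=o, 54→(54−18)÷2=18=r, 32→(32−18)÷2=7=g, 20→(20−18)÷2=1=a, 46→(46−18)÷2=14=n.

organ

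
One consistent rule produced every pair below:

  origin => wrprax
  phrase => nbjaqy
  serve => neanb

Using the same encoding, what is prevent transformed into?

cwnenay

Read the word backwards and shift each letter +9.
On prevent: reverse → tneverp; then shift: t+9=c, n+9=w, e+9=n, v+9=e, e+9=n, r+9=a, p+9=y.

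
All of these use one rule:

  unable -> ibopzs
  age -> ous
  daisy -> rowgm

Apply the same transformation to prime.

dfwas

Every letter moves 14 places later in the alphabet, wrapping around z→a.
For prime: p+14=d, r+14=f, i+14=w, m+14=a, e+14=s.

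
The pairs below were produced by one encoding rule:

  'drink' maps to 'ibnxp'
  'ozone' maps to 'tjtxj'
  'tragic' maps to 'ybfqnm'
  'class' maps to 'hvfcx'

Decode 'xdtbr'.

storm

Shifts by position in drink: pos 0: d→i (+5), pos 1: r→b (+10), pos 2: i→n (+5), pos 3: n→x (+10) — repeating every 2. A repeating key of period 2 is used — shifts +5, +10 over and over.
Reversing it on xdtbr: x−5=s, d−10=t, t−5=o, b−10=r, r−5=m.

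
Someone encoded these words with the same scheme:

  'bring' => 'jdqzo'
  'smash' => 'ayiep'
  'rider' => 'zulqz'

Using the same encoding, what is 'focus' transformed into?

nakga

A repeating key of period 2 is used — shifts +8, +12 over and over.
Applying it to focus: f+8=n, o+12=a, c+8=k, u+12=g, s+8=a.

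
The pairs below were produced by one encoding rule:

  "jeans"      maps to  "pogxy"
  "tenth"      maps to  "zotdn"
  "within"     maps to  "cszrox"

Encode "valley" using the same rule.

Shifts by position in jeans: pos 0: j→p (+6), pos 1: e→o (+10), pos 2: a→g (+6), pos 3: n→x (+10) — repeating every 2. A repeating key of period 2 is used — shifts +6, +10 over and over.
Applying it to valley: v+6=b, a+10=k, l+6=r, l+10=v, e+6=k, y+10=i.

bkrvki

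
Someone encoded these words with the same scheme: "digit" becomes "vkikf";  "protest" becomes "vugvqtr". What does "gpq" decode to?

one

The output letters match the input read backwards, each shifted +2: digit reversed is tigid. Read the word backwards and shift each letter +2.
Decoding gpq: shift back: g−2=e, p−2=n, q−2=o → eno; then reverse → one.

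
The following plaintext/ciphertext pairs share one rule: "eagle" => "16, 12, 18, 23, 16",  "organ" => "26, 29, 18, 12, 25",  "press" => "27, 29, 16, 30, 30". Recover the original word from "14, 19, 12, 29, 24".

e is letter #5 and maps to 16: an offset of 11. The number is (letter's place in the alphabet, a=1) + 11.
Undoing it on 14, 19, 12, 29, 24: 14→(14−11)÷1=3=c, 19→(19−11)÷1=8=h, 12→(12−11)÷1=1=a, 29→(29−11)÷1=18=r, 24→(24−11)÷1=13=m.

charm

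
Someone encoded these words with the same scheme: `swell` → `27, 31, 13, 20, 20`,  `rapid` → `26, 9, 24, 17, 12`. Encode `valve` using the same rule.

s is letter #19 and maps to 27: an offset of 8. Letters become their 1-based position plus 8 (so a→9, b→10, …).
On valve: v=22→30, a=1→9, l=12→20, v=22→30, e=5→13.

30, 9, 20, 30, 13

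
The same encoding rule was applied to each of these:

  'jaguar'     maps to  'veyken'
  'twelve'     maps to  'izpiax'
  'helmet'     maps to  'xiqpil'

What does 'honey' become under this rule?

cirsl

The word is reversed, then every letter is shifted forward by 4.
On honey: reverse → yenoh; then shift: y+4=c, e+4=i, n+4=r, o+4=s, h+4=l.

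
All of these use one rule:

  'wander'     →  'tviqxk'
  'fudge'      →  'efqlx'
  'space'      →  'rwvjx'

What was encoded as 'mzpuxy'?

w(22)→t(19) and a(0)→v(21) fit y≡7x+21 (mod 26); the inverse of 7 mod 26 is 15. This is an affine cipher: with a=0,…,z=25, each position x becomes (7x+21) mod 26.
Decoding mzpuxy: m(12)→15·(12−21)≡21=v; z(25)→15·(25−21)≡8=i; p(15)→15·(15−21)≡14=o; u(20)→15·(20−21)≡11=l; x(23)→15·(23−21)≡4=e; y(24)→15·(24−21)≡19=t (all mod 26).

violet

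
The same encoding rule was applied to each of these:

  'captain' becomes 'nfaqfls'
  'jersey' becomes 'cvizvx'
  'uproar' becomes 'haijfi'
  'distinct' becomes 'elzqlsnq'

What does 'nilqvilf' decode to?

criteria

c(2)→n(13) and a(0)→f(5) fit y≡17x+5 (mod 26); the inverse of 17 mod 26 is 23. Treating letters as 0–25, the rule is x ↦ 17x + 5 (mod 26).
Decoding nilqvilf: n(13)→23·(13−5)≡2=c; i(8)→23·(8−5)≡17=r; l(11)→23·(11−5)≡8=i; q(16)→23·(16−5)≡19=t; v(21)→23·(21−5)≡4=e; i(8)→23·(8−5)≡17=r; l(11)→23·(11−5)≡8=i; f(5)→23·(5−5)≡0=a (all mod 26).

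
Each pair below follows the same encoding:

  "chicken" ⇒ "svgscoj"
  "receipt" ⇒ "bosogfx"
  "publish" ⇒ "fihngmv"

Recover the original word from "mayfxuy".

Each letter's alphabet position (a=0..z=25) is mapped through 11·x+22 mod 26 — an affine cipher.
Undoing it on mayfxuy: m(12)→19·(12−22)≡18=s; a(0)→19·(0−22)≡24=y; y(24)→19·(24−22)≡12=m; f(5)→19·(5−22)≡15=p; x(23)→19·(23−22)≡19=t; u(20)→19·(20−22)≡14=o; y(24)→19·(24−22)≡12=m (all mod 26).

symptom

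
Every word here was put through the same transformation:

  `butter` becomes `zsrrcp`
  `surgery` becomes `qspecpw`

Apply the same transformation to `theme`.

rfckc

Each letter is shifted forward by 24 in the alphabet (a Caesar shift of +24).
Applying it to theme: t+24=r, h+24=f, e+24=c, m+24=k, e+24=c.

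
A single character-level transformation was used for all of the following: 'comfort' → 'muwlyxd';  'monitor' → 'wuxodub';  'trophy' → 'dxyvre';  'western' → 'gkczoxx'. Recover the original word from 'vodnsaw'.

Shifts by position in comfort: pos 0: c→m (+10), pos 1: o→u (+6), pos 2: m→w (+10), pos 3: f→l (+6) — repeating every 2. It's a Vigenère-style cipher with numeric key [10,6]: position i shifts by key[i mod 2].
Undoing it on vodnsaw: v−10=l, o−6=i, d−10=t, n−6=h, s−10=i, a−6=u, w−10=m.

lithium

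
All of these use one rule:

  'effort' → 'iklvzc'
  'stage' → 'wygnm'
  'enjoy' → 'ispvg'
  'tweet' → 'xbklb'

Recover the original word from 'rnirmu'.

Letter i (0-indexed) is shifted by i+4, so successive shifts are 4, 5, 6, ….
Reversing it on rnirmu: r−4=n, n−5=i, i−6=c, r−7=k, m−8=e, u−9=l.

nickel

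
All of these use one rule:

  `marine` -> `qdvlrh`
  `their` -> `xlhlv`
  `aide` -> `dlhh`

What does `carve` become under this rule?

The rule splits by letter class: vowels +3, consonants +4.
On carve: c(cons)+4=g, a(vowel)+3=d, r(cons)+4=v, v(cons)+4=z, e(vowel)+3=h.

gdvzh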